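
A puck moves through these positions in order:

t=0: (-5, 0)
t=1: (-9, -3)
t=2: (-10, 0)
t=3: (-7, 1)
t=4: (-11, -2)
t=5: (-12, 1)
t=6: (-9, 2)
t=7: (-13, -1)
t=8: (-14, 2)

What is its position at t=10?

(-15, 0)

The moves between consecutive positions are (-4, -3), (-1, +3), (+3, +1), (-4, -3), (-1, +3), (+3, +1), (-4, -3), (-1, +3); they repeat the 3-cycle [(-4, -3), (-1, +3), (+3, +1)].
step 9: apply (+3, +1) → (-11, 3)
step 10: apply (-4, -3) → (-15, 0)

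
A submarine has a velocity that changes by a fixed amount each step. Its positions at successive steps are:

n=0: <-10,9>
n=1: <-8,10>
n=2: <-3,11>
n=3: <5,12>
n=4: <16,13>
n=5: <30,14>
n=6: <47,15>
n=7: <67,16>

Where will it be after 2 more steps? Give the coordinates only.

<116,18>

Successive displacements: <+2,+1>, <+5,+1>, <+8,+1>, <+11,+1>, <+14,+1>, <+17,+1>, <+20,+1> — each changes by <+3,+0>.
step 8: <67,16> + <+23,+1> → <90,17>
step 9: <90,17> + <+26,+1> → <116,18>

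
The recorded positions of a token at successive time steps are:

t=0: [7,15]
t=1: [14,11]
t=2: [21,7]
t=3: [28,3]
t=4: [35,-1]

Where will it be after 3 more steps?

[56,-13]

Each step adds [+7,-4] to the position.
step 5: [35,-1] + [+7,-4] → [42,-5]
step 6: [42,-5] + [+7,-4] → [49,-9]
step 7: [49,-9] + [+7,-4] → [56,-13]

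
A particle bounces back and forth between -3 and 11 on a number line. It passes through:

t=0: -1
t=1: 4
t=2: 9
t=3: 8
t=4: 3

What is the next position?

The value travels 5 per step and bounces off the walls at -3 and 11.
  step 5: 3 → -2

-2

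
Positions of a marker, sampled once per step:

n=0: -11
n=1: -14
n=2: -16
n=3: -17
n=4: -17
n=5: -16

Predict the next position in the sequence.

First differences are -3, -2, -1, +0, +1; their common second difference is +1 (constant acceleration).
step 6: -16 + 2 → -14

-14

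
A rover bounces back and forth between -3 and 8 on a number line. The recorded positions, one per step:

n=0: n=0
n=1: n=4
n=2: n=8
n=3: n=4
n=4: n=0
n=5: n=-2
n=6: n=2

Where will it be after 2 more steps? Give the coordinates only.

The value travels 4 per step and bounces off the walls at -3 and 8.
  step 7: 2 → 6
  step 8: 6 → 6

n=6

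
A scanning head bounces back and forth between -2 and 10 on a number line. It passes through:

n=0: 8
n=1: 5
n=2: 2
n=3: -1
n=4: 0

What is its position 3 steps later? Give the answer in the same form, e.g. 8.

The value reflects between -2 and 10, moving 3 per step.
  step 5: 0 → 3
  step 6: 3 → 6
  step 7: 6 → 9

9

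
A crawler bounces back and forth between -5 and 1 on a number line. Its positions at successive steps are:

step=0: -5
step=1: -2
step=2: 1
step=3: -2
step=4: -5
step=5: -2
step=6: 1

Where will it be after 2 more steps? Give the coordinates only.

The value reflects between -5 and 1, moving 3 per step.
  step 7: 1 → -2
  step 8: -2 → -5

-5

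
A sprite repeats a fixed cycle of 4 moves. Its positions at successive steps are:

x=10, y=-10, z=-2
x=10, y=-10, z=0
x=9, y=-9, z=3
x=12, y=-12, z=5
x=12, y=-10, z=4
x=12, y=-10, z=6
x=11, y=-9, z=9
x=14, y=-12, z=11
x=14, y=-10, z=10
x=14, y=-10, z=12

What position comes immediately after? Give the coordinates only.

x=13, y=-9, z=15

Step-to-step displacements: (+0, +0, +2), (-1, +1, +3), (+3, -3, +2), (+0, +2, -1), (+0, +0, +2), (-1, +1, +3), (+3, -3, +2), (+0, +2, -1), (+0, +0, +2) — a repeating cycle of length 4.
step 10: apply (-1, +1, +3) → x=13, y=-9, z=15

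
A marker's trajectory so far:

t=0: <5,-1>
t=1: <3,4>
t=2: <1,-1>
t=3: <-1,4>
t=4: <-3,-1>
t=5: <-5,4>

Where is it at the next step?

First: linear, -2 per step → -7 at step 6.
Second: cycles through -1, 4 every 2 steps. Step 6 lands at position 0 of the cycle → -1.

<-7,-1>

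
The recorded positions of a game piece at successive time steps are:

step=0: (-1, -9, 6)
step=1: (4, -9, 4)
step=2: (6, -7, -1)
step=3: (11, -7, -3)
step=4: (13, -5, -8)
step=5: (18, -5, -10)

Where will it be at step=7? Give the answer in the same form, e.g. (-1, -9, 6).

Differencing gives (+5, +0, -2), (+2, +2, -5), (+5, +0, -2), (+2, +2, -5), (+5, +0, -2). This is the pattern (+5, +0, -2), (+2, +2, -5) repeated.
step 6: apply (+2, +2, -5) → (20, -3, -15)
step 7: apply (+5, +0, -2) → (25, -3, -17)

(25, -3, -17)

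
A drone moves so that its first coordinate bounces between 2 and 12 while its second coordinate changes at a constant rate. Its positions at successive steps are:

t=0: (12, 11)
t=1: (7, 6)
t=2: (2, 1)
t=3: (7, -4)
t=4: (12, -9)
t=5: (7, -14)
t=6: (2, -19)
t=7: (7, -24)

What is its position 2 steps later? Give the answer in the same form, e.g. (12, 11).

(7, -34)

The first coordinate travels 5 per step and bounces off the walls at 2 and 12.
  step 8: 7 → 12
  step 9: 12 → 7
The second coordinate changes by -5 each step: at step 9 it is -34.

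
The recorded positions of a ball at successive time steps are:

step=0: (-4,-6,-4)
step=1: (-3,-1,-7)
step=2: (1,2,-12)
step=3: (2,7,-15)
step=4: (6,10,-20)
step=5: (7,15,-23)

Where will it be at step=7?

Differencing gives (+1,+5,-3), (+4,+3,-5), (+1,+5,-3), (+4,+3,-5), (+1,+5,-3). This is the pattern (+1,+5,-3), (+4,+3,-5) repeated.
step 6: apply (+4,+3,-5) → (11,18,-28)
step 7: apply (+1,+5,-3) → (12,23,-31)

(12,23,-31)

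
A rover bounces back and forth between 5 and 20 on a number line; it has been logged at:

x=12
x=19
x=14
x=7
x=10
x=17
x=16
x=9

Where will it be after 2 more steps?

The value reflects between 5 and 20, moving 7 per step.
  step 8: 9 → 8
  step 9: 8 → 15

x=15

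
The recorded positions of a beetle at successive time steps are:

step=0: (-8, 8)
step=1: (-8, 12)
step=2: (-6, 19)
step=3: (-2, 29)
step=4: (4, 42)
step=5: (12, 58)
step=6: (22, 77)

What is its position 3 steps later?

Taking differences between consecutive positions: (+0, +4), (+2, +7), (+4, +10), (+6, +13), (+8, +16), (+10, +19). These grow by (+2, +3) each step.
step 7: (22, 77) + (+12, +22) → (34, 99)
step 8: (34, 99) + (+14, +25) → (48, 124)
step 9: (48, 124) + (+16, +28) → (64, 152)

(64, 152)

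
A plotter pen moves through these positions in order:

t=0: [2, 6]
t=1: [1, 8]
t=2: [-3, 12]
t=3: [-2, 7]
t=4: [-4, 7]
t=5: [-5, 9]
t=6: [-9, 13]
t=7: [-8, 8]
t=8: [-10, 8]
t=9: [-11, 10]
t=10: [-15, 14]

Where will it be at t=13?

[-17, 11]

Differencing gives [-1, +2], [-4, +4], [+1, -5], [-2, +0], [-1, +2], [-4, +4], [+1, -5], [-2, +0], [-1, +2], [-4, +4]. This is the pattern [-1, +2], [-4, +4], [+1, -5], [-2, +0] repeated.
step 11: apply [+1, -5] → [-14, 9]
step 12: apply [-2, +0] → [-16, 9]
step 13: apply [-1, +2] → [-17, 11]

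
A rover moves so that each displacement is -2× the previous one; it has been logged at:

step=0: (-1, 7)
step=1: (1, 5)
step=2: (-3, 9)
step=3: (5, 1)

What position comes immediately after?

(-11, 17)

The jumps are (+2, -2), (-4, +4), (+8, -8) — a geometric progression with ratio -2.
step 4: (5, 1) + (-16, +16) → (-11, 17)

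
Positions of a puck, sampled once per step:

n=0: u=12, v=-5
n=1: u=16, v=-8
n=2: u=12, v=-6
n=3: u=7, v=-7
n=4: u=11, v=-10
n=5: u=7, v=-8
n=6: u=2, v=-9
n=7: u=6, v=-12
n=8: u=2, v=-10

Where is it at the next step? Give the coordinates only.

Differencing gives (+4, -3), (-4, +2), (-5, -1), (+4, -3), (-4, +2), (-5, -1), (+4, -3), (-4, +2). This is the pattern (+4, -3), (-4, +2), (-5, -1) repeated.
step 9: apply (-5, -1) → u=-3, v=-11

u=-3, v=-11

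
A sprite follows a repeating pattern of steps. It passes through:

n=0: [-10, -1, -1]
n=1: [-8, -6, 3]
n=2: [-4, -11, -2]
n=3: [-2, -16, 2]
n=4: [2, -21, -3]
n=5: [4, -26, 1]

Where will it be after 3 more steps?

Differencing gives [+2, -5, +4], [+4, -5, -5], [+2, -5, +4], [+4, -5, -5], [+2, -5, +4]. This is the pattern [+2, -5, +4], [+4, -5, -5] repeated.
step 6: apply [+4, -5, -5] → [8, -31, -4]
step 7: apply [+2, -5, +4] → [10, -36, 0]
step 8: apply [+4, -5, -5] → [14, -41, -5]

[14, -41, -5]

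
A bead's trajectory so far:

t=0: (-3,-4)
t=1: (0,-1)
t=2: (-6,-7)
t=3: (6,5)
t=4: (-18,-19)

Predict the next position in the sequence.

The jumps are (+3,+3), (-6,-6), (+12,+12), (-24,-24) — a geometric progression with ratio -2.
step 5: (-18,-19) + (+48,+48) → (30,29)

(30,29)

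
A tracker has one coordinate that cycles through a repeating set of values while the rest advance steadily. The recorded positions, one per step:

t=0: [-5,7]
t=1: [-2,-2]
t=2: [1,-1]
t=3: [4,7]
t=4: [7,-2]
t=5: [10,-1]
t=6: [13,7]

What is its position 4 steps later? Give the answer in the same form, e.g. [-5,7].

The first coordinate changes by +3 each step, so at step 10 it is -5 + 10·(3) = 25.
The second coordinate repeats the cycle [7, -2, -1] with period 3; step 10 mod 3 = 1, giving -2.

[25,-2]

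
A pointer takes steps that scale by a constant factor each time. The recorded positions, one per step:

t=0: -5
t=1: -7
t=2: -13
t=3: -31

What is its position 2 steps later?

-247

Consecutive displacements -2, -6, -18 scale by a factor of 3 each step.
step 4: -31 − 54 → -85
step 5: -85 − 162 → -247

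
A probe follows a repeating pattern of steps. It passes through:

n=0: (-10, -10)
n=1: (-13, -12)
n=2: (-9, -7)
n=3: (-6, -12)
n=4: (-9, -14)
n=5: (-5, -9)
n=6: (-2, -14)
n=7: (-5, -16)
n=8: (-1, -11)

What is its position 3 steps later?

(3, -13)

Differencing gives (-3, -2), (+4, +5), (+3, -5), (-3, -2), (+4, +5), (+3, -5), (-3, -2), (+4, +5). This is the pattern (-3, -2), (+4, +5), (+3, -5) repeated.
step 9: apply (+3, -5) → (2, -16)
step 10: apply (-3, -2) → (-1, -18)
step 11: apply (+4, +5) → (3, -13)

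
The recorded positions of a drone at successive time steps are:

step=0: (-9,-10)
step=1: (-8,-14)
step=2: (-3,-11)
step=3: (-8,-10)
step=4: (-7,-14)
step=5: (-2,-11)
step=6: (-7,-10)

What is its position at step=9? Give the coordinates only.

(-6,-10)

Differencing gives (+1,-4), (+5,+3), (-5,+1), (+1,-4), (+5,+3), (-5,+1). This is the pattern (+1,-4), (+5,+3), (-5,+1) repeated.
step 7: apply (+1,-4) → (-6,-14)
step 8: apply (+5,+3) → (-1,-11)
step 9: apply (-5,+1) → (-6,-10)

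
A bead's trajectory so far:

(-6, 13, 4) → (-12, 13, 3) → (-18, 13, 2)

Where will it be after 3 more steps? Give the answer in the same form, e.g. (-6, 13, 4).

Each step adds (-6, +0, -1) to the position.
step 3: (-18, 13, 2) + (-6, +0, -1) → (-24, 13, 1)
step 4: (-24, 13, 1) + (-6, +0, -1) → (-30, 13, 0)
step 5: (-30, 13, 0) + (-6, +0, -1) → (-36, 13, -1)

(-36, 13, -1)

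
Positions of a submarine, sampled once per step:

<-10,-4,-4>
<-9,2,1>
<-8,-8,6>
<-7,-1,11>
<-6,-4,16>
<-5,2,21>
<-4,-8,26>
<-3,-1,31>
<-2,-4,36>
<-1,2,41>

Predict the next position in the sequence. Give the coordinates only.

The first coordinate changes by +1 each step, so at step 10 it is -10 + 10·(1) = 0.
The second coordinate repeats the cycle [-4, 2, -8, -1] with period 4; step 10 mod 4 = 2, giving -8.
The third coordinate changes by +5 each step, so at step 10 it is -4 + 10·(5) = 46.

<0,-8,46>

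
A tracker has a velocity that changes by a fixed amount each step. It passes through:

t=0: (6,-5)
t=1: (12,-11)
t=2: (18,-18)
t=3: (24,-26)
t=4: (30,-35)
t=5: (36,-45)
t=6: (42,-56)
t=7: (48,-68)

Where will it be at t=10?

(66,-110)

Taking differences between consecutive positions: (+6,-6), (+6,-7), (+6,-8), (+6,-9), (+6,-10), (+6,-11), (+6,-12). These grow by (+0,-1) each step.
step 8: (48,-68) + (+6,-13) → (54,-81)
step 9: (54,-81) + (+6,-14) → (60,-95)
step 10: (60,-95) + (+6,-15) → (66,-110)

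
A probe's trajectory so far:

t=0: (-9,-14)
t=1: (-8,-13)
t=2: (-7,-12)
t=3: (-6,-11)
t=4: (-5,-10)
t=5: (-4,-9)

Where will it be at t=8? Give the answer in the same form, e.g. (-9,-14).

(-1,-6)

The position changes by (+1,+1) every step.
step 6: (-4,-9) + (+1,+1) → (-3,-8)
step 7: (-3,-8) + (+1,+1) → (-2,-7)
step 8: (-2,-7) + (+1,+1) → (-1,-6)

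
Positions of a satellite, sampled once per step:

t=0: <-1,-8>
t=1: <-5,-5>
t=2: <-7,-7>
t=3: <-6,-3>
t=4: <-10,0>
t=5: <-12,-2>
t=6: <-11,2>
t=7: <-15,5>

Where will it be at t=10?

Differencing gives <-4,+3>, <-2,-2>, <+1,+4>, <-4,+3>, <-2,-2>, <+1,+4>, <-4,+3>. This is the pattern <-4,+3>, <-2,-2>, <+1,+4> repeated.
step 8: apply <-2,-2> → <-17,3>
step 9: apply <+1,+4> → <-16,7>
step 10: apply <-4,+3> → <-20,10>

<-20,10>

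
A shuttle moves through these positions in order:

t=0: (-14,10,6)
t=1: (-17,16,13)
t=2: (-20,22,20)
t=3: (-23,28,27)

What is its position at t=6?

(-32,46,48)

Constant displacement of (-3,+6,+7) per step.
step 4: (-23,28,27) + (-3,+6,+7) → (-26,34,34)
step 5: (-26,34,34) + (-3,+6,+7) → (-29,40,41)
step 6: (-29,40,41) + (-3,+6,+7) → (-32,46,48)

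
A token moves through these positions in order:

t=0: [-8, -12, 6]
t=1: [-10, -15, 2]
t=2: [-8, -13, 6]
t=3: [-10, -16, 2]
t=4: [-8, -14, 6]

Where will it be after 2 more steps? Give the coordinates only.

Step-to-step displacements: [-2, -3, -4], [+2, +2, +4], [-2, -3, -4], [+2, +2, +4] — a repeating cycle of length 2.
step 5: apply [-2, -3, -4] → [-10, -17, 2]
step 6: apply [+2, +2, +4] → [-8, -15, 6]

[-8, -15, 6]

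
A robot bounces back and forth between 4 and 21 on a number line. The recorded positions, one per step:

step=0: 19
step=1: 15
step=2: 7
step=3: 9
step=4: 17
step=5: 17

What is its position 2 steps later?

The value reflects between 4 and 21, moving 8 per step.
  step 6: 17 → 9
  step 7: 9 → 7

7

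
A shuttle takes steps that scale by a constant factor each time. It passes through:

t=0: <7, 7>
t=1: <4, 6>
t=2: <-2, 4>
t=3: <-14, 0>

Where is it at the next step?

Step-to-step displacements: <-3, -1>, <-6, -2>, <-12, -4>; each is 2× the previous.
step 4: <-14, 0> + <-24, -8> → <-38, -8>

<-38, -8>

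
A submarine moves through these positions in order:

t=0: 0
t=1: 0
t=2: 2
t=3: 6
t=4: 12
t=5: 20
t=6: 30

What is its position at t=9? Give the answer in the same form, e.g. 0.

72

Taking differences between consecutive positions: +0, +2, +4, +6, +8, +10. These grow by +2 each step.
step 7: 30 + 12 → 42
step 8: 42 + 14 → 56
step 9: 56 + 16 → 72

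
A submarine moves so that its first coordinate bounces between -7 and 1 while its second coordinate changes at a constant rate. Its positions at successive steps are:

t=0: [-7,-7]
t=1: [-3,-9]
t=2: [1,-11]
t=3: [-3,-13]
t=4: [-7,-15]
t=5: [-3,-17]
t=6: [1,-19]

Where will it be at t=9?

[-3,-25]

The first coordinate travels 4 per step and bounces off the walls at -7 and 1.
  step 7: 1 → -3
  step 8: -3 → -7
  step 9: -7 → -3
The second coordinate changes by -2 each step: at step 9 it is -25.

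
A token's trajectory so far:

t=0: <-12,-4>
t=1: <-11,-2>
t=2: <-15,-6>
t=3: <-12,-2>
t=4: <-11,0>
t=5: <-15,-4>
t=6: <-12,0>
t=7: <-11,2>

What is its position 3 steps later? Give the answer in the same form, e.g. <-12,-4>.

<-11,4>

The moves between consecutive positions are <+1,+2>, <-4,-4>, <+3,+4>, <+1,+2>, <-4,-4>, <+3,+4>, <+1,+2>; they repeat the 3-cycle [<+1,+2>, <-4,-4>, <+3,+4>].
step 8: apply <-4,-4> → <-15,-2>
step 9: apply <+3,+4> → <-12,2>
step 10: apply <+1,+2> → <-11,4>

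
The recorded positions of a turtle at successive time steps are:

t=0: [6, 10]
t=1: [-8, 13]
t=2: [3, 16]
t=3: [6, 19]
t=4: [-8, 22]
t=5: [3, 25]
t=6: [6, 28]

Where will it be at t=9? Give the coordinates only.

[6, 37]

The first coordinate repeats the cycle [6, -8, 3] with period 3; step 9 mod 3 = 0, giving 6.
The second coordinate changes by +3 each step, so at step 9 it is 10 + 9·(3) = 37.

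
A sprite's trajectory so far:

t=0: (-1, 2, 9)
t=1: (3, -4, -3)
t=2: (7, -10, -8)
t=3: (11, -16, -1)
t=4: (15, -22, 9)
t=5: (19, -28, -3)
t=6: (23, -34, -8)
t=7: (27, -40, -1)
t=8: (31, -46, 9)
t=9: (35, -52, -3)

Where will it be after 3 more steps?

The first coordinate changes by +4 each step, so at step 12 it is -1 + 12·(4) = 47.
The second coordinate changes by -6 each step, so at step 12 it is 2 + 12·(-6) = -70.
The third coordinate repeats the cycle [9, -3, -8, -1] with period 4; step 12 mod 4 = 0, giving 9.

(47, -70, 9)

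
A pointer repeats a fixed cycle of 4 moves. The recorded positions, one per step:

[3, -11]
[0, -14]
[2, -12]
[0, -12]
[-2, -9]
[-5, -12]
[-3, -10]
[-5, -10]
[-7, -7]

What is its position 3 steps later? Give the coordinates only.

The moves between consecutive positions are [-3, -3], [+2, +2], [-2, +0], [-2, +3], [-3, -3], [+2, +2], [-2, +0], [-2, +3]; they repeat the 4-cycle [[-3, -3], [+2, +2], [-2, +0], [-2, +3]].
step 9: apply [-3, -3] → [-10, -10]
step 10: apply [+2, +2] → [-8, -8]
step 11: apply [-2, +0] → [-10, -8]

[-10, -8]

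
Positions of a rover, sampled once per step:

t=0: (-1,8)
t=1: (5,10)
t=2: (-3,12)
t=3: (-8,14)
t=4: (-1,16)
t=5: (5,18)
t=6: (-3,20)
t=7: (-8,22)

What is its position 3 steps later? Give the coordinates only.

(-3,28)

First: cycles through -1, 5, -3, -8 every 4 steps. Step 10 lands at position 2 of the cycle → -3.
Second: linear, +2 per step → 28 at step 10.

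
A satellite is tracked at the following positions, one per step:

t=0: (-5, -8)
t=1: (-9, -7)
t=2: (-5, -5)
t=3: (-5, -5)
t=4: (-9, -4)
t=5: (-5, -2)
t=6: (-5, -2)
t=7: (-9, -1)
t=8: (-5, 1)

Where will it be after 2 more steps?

(-9, 2)

Step-to-step displacements: (-4, +1), (+4, +2), (+0, +0), (-4, +1), (+4, +2), (+0, +0), (-4, +1), (+4, +2) — a repeating cycle of length 3.
step 9: apply (+0, +0) → (-5, 1)
step 10: apply (-4, +1) → (-9, 2)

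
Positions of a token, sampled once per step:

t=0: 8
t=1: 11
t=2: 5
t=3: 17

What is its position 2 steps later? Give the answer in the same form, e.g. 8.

The jumps are +3, -6, +12 — a geometric progression with ratio -2.
step 4: 17 − 24 → -7
step 5: -7 + 48 → 41

41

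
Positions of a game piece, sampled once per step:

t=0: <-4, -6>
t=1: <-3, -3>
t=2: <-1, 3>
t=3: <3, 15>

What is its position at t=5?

Step-to-step displacements: <+1, +3>, <+2, +6>, <+4, +12>; each is 2× the previous.
step 4: <3, 15> + <+8, +24> → <11, 39>
step 5: <11, 39> + <+16, +48> → <27, 87>

<27, 87>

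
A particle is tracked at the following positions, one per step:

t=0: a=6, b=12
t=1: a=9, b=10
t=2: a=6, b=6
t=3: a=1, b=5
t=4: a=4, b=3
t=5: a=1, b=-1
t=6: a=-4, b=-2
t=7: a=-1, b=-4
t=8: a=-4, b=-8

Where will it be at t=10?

a=-6, b=-11

The moves between consecutive positions are (+3,-2), (-3,-4), (-5,-1), (+3,-2), (-3,-4), (-5,-1), (+3,-2), (-3,-4); they repeat the 3-cycle [(+3,-2), (-3,-4), (-5,-1)].
step 9: apply (-5,-1) → a=-9, b=-9
step 10: apply (+3,-2) → a=-6, b=-11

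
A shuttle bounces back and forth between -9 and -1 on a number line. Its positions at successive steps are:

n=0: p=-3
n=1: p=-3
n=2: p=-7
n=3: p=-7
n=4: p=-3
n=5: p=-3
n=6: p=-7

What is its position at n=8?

p=-3

The value travels 4 per step and bounces off the walls at -9 and -1.
  step 7: -7 → -7
  step 8: -7 → -3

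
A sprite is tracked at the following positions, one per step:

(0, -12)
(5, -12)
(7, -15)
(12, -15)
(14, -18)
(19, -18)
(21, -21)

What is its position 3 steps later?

The moves between consecutive positions are (+5, +0), (+2, -3), (+5, +0), (+2, -3), (+5, +0), (+2, -3); they repeat the 2-cycle [(+5, +0), (+2, -3)].
step 7: apply (+5, +0) → (26, -21)
step 8: apply (+2, -3) → (28, -24)
step 9: apply (+5, +0) → (33, -24)

(33, -24)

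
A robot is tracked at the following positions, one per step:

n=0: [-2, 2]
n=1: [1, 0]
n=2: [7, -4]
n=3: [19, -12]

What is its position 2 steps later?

Consecutive displacements [+3, -2], [+6, -4], [+12, -8] scale by a factor of 2 each step.
step 4: [19, -12] + [+24, -16] → [43, -28]
step 5: [43, -28] + [+48, -32] → [91, -60]

[91, -60]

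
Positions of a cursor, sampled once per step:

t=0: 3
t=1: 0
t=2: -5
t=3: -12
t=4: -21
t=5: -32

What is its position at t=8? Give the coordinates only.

-77

First differences are -3, -5, -7, -9, -11; their common second difference is -2 (constant acceleration).
step 6: -32 − 13 → -45
step 7: -45 − 15 → -60
step 8: -60 − 17 → -77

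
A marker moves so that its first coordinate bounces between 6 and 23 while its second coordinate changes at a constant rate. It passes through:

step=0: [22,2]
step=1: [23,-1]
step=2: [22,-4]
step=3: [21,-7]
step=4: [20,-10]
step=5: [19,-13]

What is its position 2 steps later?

[17,-19]

The first coordinate travels 1 per step and bounces off the walls at 6 and 23.
  step 6: 19 → 18
  step 7: 18 → 17
The second coordinate changes by -3 each step: at step 7 it is -19.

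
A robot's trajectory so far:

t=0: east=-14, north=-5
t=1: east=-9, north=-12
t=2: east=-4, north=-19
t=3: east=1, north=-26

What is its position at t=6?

east=16, north=-47

Constant displacement of (+5,-7) per step.
step 4: east=1, north=-26 + (+5,-7) → east=6, north=-33
step 5: east=6, north=-33 + (+5,-7) → east=11, north=-40
step 6: east=11, north=-40 + (+5,-7) → east=16, north=-47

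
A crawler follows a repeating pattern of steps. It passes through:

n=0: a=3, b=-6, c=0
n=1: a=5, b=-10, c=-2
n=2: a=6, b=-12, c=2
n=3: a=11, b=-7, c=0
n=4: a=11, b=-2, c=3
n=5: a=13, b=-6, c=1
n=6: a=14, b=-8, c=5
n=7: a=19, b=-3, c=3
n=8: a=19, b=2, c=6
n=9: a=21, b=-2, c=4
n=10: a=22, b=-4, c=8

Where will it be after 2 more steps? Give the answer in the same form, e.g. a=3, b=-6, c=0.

a=27, b=6, c=9

The moves between consecutive positions are (+2,-4,-2), (+1,-2,+4), (+5,+5,-2), (+0,+5,+3), (+2,-4,-2), (+1,-2,+4), (+5,+5,-2), (+0,+5,+3), (+2,-4,-2), (+1,-2,+4); they repeat the 4-cycle [(+2,-4,-2), (+1,-2,+4), (+5,+5,-2), (+0,+5,+3)].
step 11: apply (+5,+5,-2) → a=27, b=1, c=6
step 12: apply (+0,+5,+3) → a=27, b=6, c=9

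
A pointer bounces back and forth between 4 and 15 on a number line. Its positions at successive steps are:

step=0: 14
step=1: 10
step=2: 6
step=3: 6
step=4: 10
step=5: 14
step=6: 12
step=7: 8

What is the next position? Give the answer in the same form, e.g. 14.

4

The value reflects between 4 and 15, moving 4 per step.
  step 8: 8 → 4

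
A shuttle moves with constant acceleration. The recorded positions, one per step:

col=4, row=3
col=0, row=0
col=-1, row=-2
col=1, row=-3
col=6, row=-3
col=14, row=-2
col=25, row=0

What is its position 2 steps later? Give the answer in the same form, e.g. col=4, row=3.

Successive displacements: (-4, -3), (-1, -2), (+2, -1), (+5, +0), (+8, +1), (+11, +2) — each changes by (+3, +1).
step 7: col=25, row=0 + (+14, +3) → col=39, row=3
step 8: col=39, row=3 + (+17, +4) → col=56, row=7

col=56, row=7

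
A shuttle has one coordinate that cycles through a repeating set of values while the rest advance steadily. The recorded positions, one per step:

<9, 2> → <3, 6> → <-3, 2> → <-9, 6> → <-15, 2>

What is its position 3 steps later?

<-33, 6>

The first coordinate changes by -6 each step, so at step 7 it is 9 + 7·(-6) = -33.
The second coordinate repeats the cycle [2, 6] with period 2; step 7 mod 2 = 1, giving 6.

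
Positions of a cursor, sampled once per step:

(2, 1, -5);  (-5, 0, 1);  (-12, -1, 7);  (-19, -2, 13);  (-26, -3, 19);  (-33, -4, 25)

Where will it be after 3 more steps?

(-54, -7, 43)

The position changes by (-7, -1, +6) every step.
step 6: (-33, -4, 25) + (-7, -1, +6) → (-40, -5, 31)
step 7: (-40, -5, 31) + (-7, -1, +6) → (-47, -6, 37)
step 8: (-47, -6, 37) + (-7, -1, +6) → (-54, -7, 43)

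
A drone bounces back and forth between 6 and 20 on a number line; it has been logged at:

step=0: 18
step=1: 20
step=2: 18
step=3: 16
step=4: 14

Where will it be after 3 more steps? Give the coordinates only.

The value travels 2 per step and bounces off the walls at 6 and 20.
  step 5: 14 → 12
  step 6: 12 → 10
  step 7: 10 → 8

8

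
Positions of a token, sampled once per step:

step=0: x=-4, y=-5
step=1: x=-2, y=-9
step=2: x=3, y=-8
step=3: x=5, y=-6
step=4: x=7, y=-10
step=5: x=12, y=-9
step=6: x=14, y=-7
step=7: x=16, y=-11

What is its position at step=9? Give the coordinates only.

Step-to-step displacements: (+2, -4), (+5, +1), (+2, +2), (+2, -4), (+5, +1), (+2, +2), (+2, -4) — a repeating cycle of length 3.
step 8: apply (+5, +1) → x=21, y=-10
step 9: apply (+2, +2) → x=23, y=-8

x=23, y=-8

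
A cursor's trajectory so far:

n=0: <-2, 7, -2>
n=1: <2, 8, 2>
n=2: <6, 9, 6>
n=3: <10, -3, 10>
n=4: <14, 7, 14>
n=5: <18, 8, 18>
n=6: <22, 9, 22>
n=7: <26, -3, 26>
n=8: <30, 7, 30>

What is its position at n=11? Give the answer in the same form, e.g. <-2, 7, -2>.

<42, -3, 42>

The first coordinate changes by +4 each step, so at step 11 it is -2 + 11·(4) = 42.
The second coordinate repeats the cycle [7, 8, 9, -3] with period 4; step 11 mod 4 = 3, giving -3.
The third coordinate changes by +4 each step, so at step 11 it is -2 + 11·(4) = 42.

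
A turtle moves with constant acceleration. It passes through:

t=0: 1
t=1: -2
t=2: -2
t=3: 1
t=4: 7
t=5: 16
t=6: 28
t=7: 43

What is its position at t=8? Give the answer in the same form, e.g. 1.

Taking differences between consecutive positions: -3, +0, +3, +6, +9, +12, +15. These grow by +3 each step.
step 8: 43 + 18 → 61

61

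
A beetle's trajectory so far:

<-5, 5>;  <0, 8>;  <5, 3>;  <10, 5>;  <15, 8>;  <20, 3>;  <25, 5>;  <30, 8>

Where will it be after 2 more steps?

<40, 5>

The first coordinate changes by +5 each step, so at step 9 it is -5 + 9·(5) = 40.
The second coordinate repeats the cycle [5, 8, 3] with period 3; step 9 mod 3 = 0, giving 5.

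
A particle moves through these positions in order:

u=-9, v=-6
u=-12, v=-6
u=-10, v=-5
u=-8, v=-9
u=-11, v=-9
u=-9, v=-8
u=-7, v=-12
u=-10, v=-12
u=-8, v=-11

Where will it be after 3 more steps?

Differencing gives (-3,+0), (+2,+1), (+2,-4), (-3,+0), (+2,+1), (+2,-4), (-3,+0), (+2,+1). This is the pattern (-3,+0), (+2,+1), (+2,-4) repeated.
step 9: apply (+2,-4) → u=-6, v=-15
step 10: apply (-3,+0) → u=-9, v=-15
step 11: apply (+2,+1) → u=-7, v=-14

u=-7, v=-14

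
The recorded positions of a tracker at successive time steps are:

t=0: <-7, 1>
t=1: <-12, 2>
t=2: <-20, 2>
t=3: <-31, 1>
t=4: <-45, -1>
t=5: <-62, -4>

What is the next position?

Taking differences between consecutive positions: <-5, +1>, <-8, +0>, <-11, -1>, <-14, -2>, <-17, -3>. These grow by <-3, -1> each step.
step 6: <-62, -4> + <-20, -4> → <-82, -8>

<-82, -8>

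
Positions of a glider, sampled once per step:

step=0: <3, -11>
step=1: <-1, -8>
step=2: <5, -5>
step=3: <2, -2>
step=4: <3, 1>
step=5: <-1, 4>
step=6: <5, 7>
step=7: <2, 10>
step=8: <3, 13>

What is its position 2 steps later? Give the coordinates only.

The first coordinate repeats the cycle [3, -1, 5, 2] with period 4; step 10 mod 4 = 2, giving 5.
The second coordinate changes by +3 each step, so at step 10 it is -11 + 10·(3) = 19.

<5, 19>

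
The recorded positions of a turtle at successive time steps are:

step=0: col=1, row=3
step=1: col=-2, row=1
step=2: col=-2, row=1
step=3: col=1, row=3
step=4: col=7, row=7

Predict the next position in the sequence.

col=16, row=13

Successive displacements: (-3, -2), (+0, +0), (+3, +2), (+6, +4) — each changes by (+3, +2).
step 5: col=7, row=7 + (+9, +6) → col=16, row=13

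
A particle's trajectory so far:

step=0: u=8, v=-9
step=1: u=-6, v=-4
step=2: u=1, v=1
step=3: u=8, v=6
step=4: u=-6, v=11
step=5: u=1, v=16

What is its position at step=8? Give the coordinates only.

U: cycles through 8, -6, 1 every 3 steps. Step 8 lands at position 2 of the cycle → 1.
V: linear, +5 per step → 31 at step 8.

u=1, v=31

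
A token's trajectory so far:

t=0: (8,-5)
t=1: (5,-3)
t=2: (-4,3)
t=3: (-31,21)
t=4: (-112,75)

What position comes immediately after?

(-355,237)

The jumps are (-3,+2), (-9,+6), (-27,+18), (-81,+54) — a geometric progression with ratio 3.
step 5: (-112,75) + (-243,+162) → (-355,237)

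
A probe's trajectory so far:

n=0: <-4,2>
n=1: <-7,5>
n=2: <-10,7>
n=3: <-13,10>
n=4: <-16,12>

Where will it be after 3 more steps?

<-25,20>

The moves between consecutive positions are <-3,+3>, <-3,+2>, <-3,+3>, <-3,+2>; they repeat the 2-cycle [<-3,+3>, <-3,+2>].
step 5: apply <-3,+3> → <-19,15>
step 6: apply <-3,+2> → <-22,17>
step 7: apply <-3,+3> → <-25,20>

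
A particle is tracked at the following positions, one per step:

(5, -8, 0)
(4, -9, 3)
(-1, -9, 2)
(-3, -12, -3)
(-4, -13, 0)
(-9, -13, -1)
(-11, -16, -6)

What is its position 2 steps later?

(-17, -17, -4)

The moves between consecutive positions are (-1, -1, +3), (-5, +0, -1), (-2, -3, -5), (-1, -1, +3), (-5, +0, -1), (-2, -3, -5); they repeat the 3-cycle [(-1, -1, +3), (-5, +0, -1), (-2, -3, -5)].
step 7: apply (-1, -1, +3) → (-12, -17, -3)
step 8: apply (-5, +0, -1) → (-17, -17, -4)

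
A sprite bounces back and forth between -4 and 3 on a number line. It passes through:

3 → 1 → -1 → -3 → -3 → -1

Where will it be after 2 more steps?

The value travels 2 per step and bounces off the walls at -4 and 3.
  step 6: -1 → 1
  step 7: 1 → 3

3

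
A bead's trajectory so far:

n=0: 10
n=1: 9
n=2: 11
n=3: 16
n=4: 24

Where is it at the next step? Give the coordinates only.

Successive displacements: -1, +2, +5, +8 — each changes by +3.
step 5: 24 + 11 → 35

35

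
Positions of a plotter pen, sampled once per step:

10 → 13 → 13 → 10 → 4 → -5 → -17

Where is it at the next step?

Taking differences between consecutive positions: +3, +0, -3, -6, -9, -12. These grow by -3 each step.
step 7: -17 − 15 → -32

-32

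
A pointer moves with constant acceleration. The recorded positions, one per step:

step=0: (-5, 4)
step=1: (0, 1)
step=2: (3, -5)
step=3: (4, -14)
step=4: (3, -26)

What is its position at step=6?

Successive displacements: (+5, -3), (+3, -6), (+1, -9), (-1, -12) — each changes by (-2, -3).
step 5: (3, -26) + (-3, -15) → (0, -41)
step 6: (0, -41) + (-5, -18) → (-5, -59)

(-5, -59)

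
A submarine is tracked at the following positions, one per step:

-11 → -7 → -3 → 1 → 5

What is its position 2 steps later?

Each step adds +4 to the position.
step 5: 5 + 4 → 9
step 6: 9 + 4 → 13

13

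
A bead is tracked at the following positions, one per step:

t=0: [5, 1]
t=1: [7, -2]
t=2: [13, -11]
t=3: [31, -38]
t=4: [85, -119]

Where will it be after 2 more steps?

The jumps are [+2, -3], [+6, -9], [+18, -27], [+54, -81] — a geometric progression with ratio 3.
step 5: [85, -119] + [+162, -243] → [247, -362]
step 6: [247, -362] + [+486, -729] → [733, -1091]

[733, -1091]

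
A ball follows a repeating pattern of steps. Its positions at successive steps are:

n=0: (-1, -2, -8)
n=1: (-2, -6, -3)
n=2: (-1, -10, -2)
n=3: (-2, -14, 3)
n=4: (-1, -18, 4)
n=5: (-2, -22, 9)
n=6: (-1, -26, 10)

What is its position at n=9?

(-2, -38, 21)

Differencing gives (-1, -4, +5), (+1, -4, +1), (-1, -4, +5), (+1, -4, +1), (-1, -4, +5), (+1, -4, +1). This is the pattern (-1, -4, +5), (+1, -4, +1) repeated.
step 7: apply (-1, -4, +5) → (-2, -30, 15)
step 8: apply (+1, -4, +1) → (-1, -34, 16)
step 9: apply (-1, -4, +5) → (-2, -38, 21)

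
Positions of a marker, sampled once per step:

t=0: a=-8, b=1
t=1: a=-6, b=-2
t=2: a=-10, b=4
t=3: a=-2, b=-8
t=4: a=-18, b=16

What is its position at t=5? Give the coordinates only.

Consecutive displacements (+2, -3), (-4, +6), (+8, -12), (-16, +24) scale by a factor of -2 each step.
step 5: a=-18, b=16 + (+32, -48) → a=14, b=-32

a=14, b=-32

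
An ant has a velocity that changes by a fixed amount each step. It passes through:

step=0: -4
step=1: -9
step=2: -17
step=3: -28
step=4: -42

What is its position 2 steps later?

Taking differences between consecutive positions: -5, -8, -11, -14. These grow by -3 each step.
step 5: -42 − 17 → -59
step 6: -59 − 20 → -79

-79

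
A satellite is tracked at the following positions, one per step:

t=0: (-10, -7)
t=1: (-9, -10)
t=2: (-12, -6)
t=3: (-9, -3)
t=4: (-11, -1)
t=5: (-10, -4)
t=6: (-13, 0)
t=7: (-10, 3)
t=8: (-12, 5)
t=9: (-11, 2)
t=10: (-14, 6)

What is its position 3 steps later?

The moves between consecutive positions are (+1, -3), (-3, +4), (+3, +3), (-2, +2), (+1, -3), (-3, +4), (+3, +3), (-2, +2), (+1, -3), (-3, +4); they repeat the 4-cycle [(+1, -3), (-3, +4), (+3, +3), (-2, +2)].
step 11: apply (+3, +3) → (-11, 9)
step 12: apply (-2, +2) → (-13, 11)
step 13: apply (+1, -3) → (-12, 8)

(-12, 8)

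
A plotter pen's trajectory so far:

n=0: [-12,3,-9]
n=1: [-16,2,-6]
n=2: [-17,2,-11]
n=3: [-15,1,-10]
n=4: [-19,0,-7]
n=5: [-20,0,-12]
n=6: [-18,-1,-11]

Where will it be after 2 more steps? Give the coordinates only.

[-23,-2,-13]

Step-to-step displacements: [-4,-1,+3], [-1,+0,-5], [+2,-1,+1], [-4,-1,+3], [-1,+0,-5], [+2,-1,+1] — a repeating cycle of length 3.
step 7: apply [-4,-1,+3] → [-22,-2,-8]
step 8: apply [-1,+0,-5] → [-23,-2,-13]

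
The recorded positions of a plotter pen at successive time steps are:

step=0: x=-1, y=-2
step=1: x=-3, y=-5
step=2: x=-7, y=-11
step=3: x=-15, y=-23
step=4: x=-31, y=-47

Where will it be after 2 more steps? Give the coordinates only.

The jumps are (-2, -3), (-4, -6), (-8, -12), (-16, -24) — a geometric progression with ratio 2.
step 5: x=-31, y=-47 + (-32, -48) → x=-63, y=-95
step 6: x=-63, y=-95 + (-64, -96) → x=-127, y=-191

x=-127, y=-191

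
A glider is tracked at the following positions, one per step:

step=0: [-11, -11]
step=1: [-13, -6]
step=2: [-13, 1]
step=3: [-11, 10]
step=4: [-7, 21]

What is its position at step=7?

First differences are [-2, +5], [+0, +7], [+2, +9], [+4, +11]; their common second difference is [+2, +2] (constant acceleration).
step 5: [-7, 21] + [+6, +13] → [-1, 34]
step 6: [-1, 34] + [+8, +15] → [7, 49]
step 7: [7, 49] + [+10, +17] → [17, 66]

[17, 66]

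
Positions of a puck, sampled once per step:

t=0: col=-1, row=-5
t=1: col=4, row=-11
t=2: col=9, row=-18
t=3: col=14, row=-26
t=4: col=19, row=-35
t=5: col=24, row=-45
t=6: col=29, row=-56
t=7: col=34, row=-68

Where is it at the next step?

col=39, row=-81

First differences are (+5, -6), (+5, -7), (+5, -8), (+5, -9), (+5, -10), (+5, -11), (+5, -12); their common second difference is (+0, -1) (constant acceleration).
step 8: col=34, row=-68 + (+5, -13) → col=39, row=-81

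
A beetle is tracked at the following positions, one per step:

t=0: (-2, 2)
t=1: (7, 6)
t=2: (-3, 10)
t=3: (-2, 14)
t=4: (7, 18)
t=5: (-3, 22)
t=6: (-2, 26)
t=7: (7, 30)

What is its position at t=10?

First: cycles through -2, 7, -3 every 3 steps. Step 10 lands at position 1 of the cycle → 7.
Second: linear, +4 per step → 42 at step 10.

(7, 42)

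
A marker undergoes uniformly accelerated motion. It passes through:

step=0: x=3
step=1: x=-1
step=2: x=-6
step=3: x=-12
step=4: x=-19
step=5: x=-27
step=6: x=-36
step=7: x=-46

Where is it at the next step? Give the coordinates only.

Successive displacements: -4, -5, -6, -7, -8, -9, -10 — each changes by -1.
step 8: -46 − 11 → x=-57

x=-57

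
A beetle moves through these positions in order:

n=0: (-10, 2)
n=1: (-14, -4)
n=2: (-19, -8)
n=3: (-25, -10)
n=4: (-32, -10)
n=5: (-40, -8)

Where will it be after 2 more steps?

(-59, 2)

First differences are (-4, -6), (-5, -4), (-6, -2), (-7, +0), (-8, +2); their common second difference is (-1, +2) (constant acceleration).
step 6: (-40, -8) + (-9, +4) → (-49, -4)
step 7: (-49, -4) + (-10, +6) → (-59, 2)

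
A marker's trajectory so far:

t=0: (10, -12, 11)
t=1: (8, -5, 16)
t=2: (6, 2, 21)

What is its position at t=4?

(2, 16, 31)

The position changes by (-2, +7, +5) every step.
step 3: (6, 2, 21) + (-2, +7, +5) → (4, 9, 26)
step 4: (4, 9, 26) + (-2, +7, +5) → (2, 16, 31)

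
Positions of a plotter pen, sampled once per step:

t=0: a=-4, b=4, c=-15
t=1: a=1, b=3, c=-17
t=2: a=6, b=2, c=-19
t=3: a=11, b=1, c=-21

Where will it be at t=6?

a=26, b=-2, c=-27

Each step adds (+5, -1, -2) to the position.
step 4: a=11, b=1, c=-21 + (+5, -1, -2) → a=16, b=0, c=-23
step 5: a=16, b=0, c=-23 + (+5, -1, -2) → a=21, b=-1, c=-25
step 6: a=21, b=-1, c=-25 + (+5, -1, -2) → a=26, b=-2, c=-27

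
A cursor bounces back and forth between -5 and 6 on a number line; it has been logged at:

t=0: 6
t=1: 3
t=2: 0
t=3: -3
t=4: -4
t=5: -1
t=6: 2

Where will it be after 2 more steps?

The value travels 3 per step and bounces off the walls at -5 and 6.
  step 7: 2 → 5
  step 8: 5 → 4

4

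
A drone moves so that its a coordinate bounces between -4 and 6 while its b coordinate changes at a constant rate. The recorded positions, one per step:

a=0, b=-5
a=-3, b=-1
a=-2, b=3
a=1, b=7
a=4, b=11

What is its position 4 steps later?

a=-4, b=27

The a coordinate travels 3 per step and bounces off the walls at -4 and 6.
  step 5: 4 → 5
  step 6: 5 → 2
  step 7: 2 → -1
  step 8: -1 → -4
The b coordinate changes by +4 each step: at step 8 it is 27.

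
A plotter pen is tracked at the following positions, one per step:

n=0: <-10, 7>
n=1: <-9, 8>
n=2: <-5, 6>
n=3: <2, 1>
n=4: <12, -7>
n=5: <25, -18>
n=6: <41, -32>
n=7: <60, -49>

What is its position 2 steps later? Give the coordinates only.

<107, -92>

First differences are <+1, +1>, <+4, -2>, <+7, -5>, <+10, -8>, <+13, -11>, <+16, -14>, <+19, -17>; their common second difference is <+3, -3> (constant acceleration).
step 8: <60, -49> + <+22, -20> → <82, -69>
step 9: <82, -69> + <+25, -23> → <107, -92>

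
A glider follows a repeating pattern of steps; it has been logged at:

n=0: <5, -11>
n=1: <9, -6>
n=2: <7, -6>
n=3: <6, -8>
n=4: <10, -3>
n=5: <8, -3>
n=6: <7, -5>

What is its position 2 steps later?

Differencing gives <+4, +5>, <-2, +0>, <-1, -2>, <+4, +5>, <-2, +0>, <-1, -2>. This is the pattern <+4, +5>, <-2, +0>, <-1, -2> repeated.
step 7: apply <+4, +5> → <11, 0>
step 8: apply <-2, +0> → <9, 0>

<9, 0>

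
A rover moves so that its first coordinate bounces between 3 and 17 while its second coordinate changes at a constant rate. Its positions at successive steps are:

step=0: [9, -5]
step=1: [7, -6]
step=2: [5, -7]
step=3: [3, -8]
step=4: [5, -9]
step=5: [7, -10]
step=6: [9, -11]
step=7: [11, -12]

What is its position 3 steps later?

[17, -15]

The first coordinate reflects between 3 and 17, moving 2 per step.
  step 8: 11 → 13
  step 9: 13 → 15
  step 10: 15 → 17
The second coordinate changes by -1 each step: at step 10 it is -15.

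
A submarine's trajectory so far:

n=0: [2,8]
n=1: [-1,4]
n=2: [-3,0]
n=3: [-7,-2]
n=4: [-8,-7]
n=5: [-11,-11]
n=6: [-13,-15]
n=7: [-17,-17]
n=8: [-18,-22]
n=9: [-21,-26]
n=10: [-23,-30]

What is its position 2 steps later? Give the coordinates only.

[-28,-37]

Step-to-step displacements: [-3,-4], [-2,-4], [-4,-2], [-1,-5], [-3,-4], [-2,-4], [-4,-2], [-1,-5], [-3,-4], [-2,-4] — a repeating cycle of length 4.
step 11: apply [-4,-2] → [-27,-32]
step 12: apply [-1,-5] → [-28,-37]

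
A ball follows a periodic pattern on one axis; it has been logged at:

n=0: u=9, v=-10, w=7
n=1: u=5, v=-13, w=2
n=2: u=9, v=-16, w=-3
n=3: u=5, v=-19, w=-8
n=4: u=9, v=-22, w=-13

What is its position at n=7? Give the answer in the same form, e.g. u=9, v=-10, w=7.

u=5, v=-31, w=-28

U: cycles through 9, 5 every 2 steps. Step 7 lands at position 1 of the cycle → 5.
V: linear, -3 per step → -31 at step 7.
W: linear, -5 per step → -28 at step 7.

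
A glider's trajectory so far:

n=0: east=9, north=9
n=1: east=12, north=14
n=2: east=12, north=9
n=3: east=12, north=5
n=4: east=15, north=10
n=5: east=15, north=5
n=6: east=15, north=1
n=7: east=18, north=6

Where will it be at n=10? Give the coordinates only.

Step-to-step displacements: (+3,+5), (+0,-5), (+0,-4), (+3,+5), (+0,-5), (+0,-4), (+3,+5) — a repeating cycle of length 3.
step 8: apply (+0,-5) → east=18, north=1
step 9: apply (+0,-4) → east=18, north=-3
step 10: apply (+3,+5) → east=21, north=2

east=21, north=2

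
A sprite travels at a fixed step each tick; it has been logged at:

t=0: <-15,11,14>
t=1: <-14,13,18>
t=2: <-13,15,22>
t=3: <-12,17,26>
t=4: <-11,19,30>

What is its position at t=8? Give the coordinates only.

Constant displacement of <+1,+2,+4> per step.
step 5: <-11,19,30> + <+1,+2,+4> → <-10,21,34>
step 6: <-10,21,34> + <+1,+2,+4> → <-9,23,38>
step 7: <-9,23,38> + <+1,+2,+4> → <-8,25,42>
step 8: <-8,25,42> + <+1,+2,+4> → <-7,27,46>

<-7,27,46>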